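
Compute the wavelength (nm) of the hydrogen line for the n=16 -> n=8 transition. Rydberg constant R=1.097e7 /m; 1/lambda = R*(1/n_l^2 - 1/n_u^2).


1/lambda = R * (1/n_l^2 - 1/n_u^2)
= 1.097e7 * (1/8^2 - 1/16^2)
= 1.097e7 * (0.015625 - 0.003906)
= 1.097e7 * 0.011719
= 1.2855e+05 /m
lambda = 1 / 1.2855e+05 = 7778.7906 nm

7778.7906


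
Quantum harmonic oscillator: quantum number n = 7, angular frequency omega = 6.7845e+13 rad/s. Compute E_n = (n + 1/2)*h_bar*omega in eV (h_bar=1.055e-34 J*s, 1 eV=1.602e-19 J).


E = (n + 1/2) * h_bar * omega
= (7 + 0.5) * 1.055e-34 * 6.7845e+13
= 7.5 * 7.1576e-21
= 5.3682e-20 J
= 0.3351 eV

0.3351


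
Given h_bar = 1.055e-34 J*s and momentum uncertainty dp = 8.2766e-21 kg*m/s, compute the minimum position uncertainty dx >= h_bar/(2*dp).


dx = h_bar / (2 * dp)
= 1.055e-34 / (2 * 8.2766e-21)
= 1.055e-34 / 1.6553e-20
= 6.3734e-15 m

6.3734e-15


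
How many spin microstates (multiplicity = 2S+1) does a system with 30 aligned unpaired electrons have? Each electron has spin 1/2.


Total spin S = N * (1/2) = 30 * 0.5 = 15.0
Spin multiplicity = 2S + 1
= 2 * 15.0 + 1
= 31

31


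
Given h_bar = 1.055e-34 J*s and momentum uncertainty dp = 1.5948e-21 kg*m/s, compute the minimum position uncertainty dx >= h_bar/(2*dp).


dx = h_bar / (2 * dp)
= 1.055e-34 / (2 * 1.5948e-21)
= 1.055e-34 / 3.1896e-21
= 3.3076e-14 m

3.3076e-14


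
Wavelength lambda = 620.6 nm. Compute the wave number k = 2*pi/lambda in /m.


k = 2 * pi / lambda
= 6.2832 / (620.6e-9)
= 6.2832 / 6.2060e-07
= 1.0124e+07 /m

1.0124e+07


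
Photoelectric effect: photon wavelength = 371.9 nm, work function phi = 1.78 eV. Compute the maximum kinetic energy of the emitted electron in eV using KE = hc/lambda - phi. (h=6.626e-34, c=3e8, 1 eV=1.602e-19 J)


E_photon = hc / lambda
= (6.626e-34)(3e8) / (371.9e-9)
= 5.3450e-19 J
= 3.3364 eV
KE = E_photon - phi
= 3.3364 - 1.78
= 1.5564 eV

1.5564


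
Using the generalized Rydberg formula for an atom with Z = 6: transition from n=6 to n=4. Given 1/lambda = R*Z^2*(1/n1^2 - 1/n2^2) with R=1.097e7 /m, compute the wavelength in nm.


1/lambda = R * Z^2 * (1/n1^2 - 1/n2^2)
= 1.097e7 * 6^2 * (1/4^2 - 1/6^2)
= 1.097e7 * 36 * (0.0625 - 0.027778)
= 1.3712e+07 /m
lambda = 1 / 1.3712e+07
= 72.9262 nm

72.9262


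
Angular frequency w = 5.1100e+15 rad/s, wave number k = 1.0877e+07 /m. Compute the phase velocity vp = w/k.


vp = w / k
= 5.1100e+15 / 1.0877e+07
= 4.6980e+08 m/s

4.6980e+08


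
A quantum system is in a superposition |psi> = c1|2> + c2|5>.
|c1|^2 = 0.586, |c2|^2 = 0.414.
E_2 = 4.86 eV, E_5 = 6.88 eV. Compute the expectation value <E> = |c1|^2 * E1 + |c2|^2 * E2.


<E> = |c1|^2 * E1 + |c2|^2 * E2
= 0.586 * 4.86 + 0.414 * 6.88
= 2.848 + 2.8483
= 5.6963 eV

5.6963


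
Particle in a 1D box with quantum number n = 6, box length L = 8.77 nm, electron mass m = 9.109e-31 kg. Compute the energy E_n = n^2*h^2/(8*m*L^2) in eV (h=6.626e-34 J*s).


E = n^2 * h^2 / (8 * m * L^2)
= 6^2 * (6.626e-34)^2 / (8 * 9.109e-31 * (8.77e-9)^2)
= 36 * 4.3904e-67 / (8 * 9.109e-31 * 7.6913e-17)
= 2.8200e-20 J
= 0.176 eV

0.176


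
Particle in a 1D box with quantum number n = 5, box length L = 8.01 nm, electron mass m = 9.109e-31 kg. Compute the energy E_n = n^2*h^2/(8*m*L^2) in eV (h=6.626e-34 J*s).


E = n^2 * h^2 / (8 * m * L^2)
= 5^2 * (6.626e-34)^2 / (8 * 9.109e-31 * (8.01e-9)^2)
= 25 * 4.3904e-67 / (8 * 9.109e-31 * 6.4160e-17)
= 2.3476e-20 J
= 0.1465 eV

0.1465


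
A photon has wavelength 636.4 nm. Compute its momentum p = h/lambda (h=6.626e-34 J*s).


p = h / lambda
= 6.626e-34 / (636.4e-9)
= 6.626e-34 / 6.3640e-07
= 1.0412e-27 kg*m/s

1.0412e-27


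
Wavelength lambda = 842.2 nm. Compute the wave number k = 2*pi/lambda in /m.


k = 2 * pi / lambda
= 6.2832 / (842.2e-9)
= 6.2832 / 8.4220e-07
= 7.4604e+06 /m

7.4604e+06


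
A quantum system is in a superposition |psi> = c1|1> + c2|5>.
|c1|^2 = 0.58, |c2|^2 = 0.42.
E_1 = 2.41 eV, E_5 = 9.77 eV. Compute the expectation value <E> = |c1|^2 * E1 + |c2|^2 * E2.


<E> = |c1|^2 * E1 + |c2|^2 * E2
= 0.58 * 2.41 + 0.42 * 9.77
= 1.3978 + 4.1034
= 5.5012 eV

5.5012


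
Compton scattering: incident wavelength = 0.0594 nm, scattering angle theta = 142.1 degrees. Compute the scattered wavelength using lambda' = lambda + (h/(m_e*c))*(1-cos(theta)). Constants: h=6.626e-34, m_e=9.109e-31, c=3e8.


Compton wavelength: h/(m_e*c) = 2.4247e-12 m
d_lambda = 2.4247e-12 * (1 - cos(142.1 deg))
= 2.4247e-12 * 1.789084
= 4.3380e-12 m = 0.004338 nm
lambda' = 0.0594 + 0.004338
= 0.063738 nm

0.063738


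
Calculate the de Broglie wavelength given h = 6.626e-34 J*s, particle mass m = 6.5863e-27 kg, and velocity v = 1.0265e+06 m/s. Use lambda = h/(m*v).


lambda = h / (m * v)
= 6.626e-34 / (6.5863e-27 * 1.0265e+06)
= 6.626e-34 / 6.7608e-21
= 9.8006e-14 m

9.8006e-14


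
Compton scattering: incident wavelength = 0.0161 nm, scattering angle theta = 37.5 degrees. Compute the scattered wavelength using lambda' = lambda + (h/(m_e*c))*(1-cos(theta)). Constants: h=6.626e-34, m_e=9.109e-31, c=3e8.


Compton wavelength: h/(m_e*c) = 2.4247e-12 m
d_lambda = 2.4247e-12 * (1 - cos(37.5 deg))
= 2.4247e-12 * 0.206647
= 5.0106e-13 m = 0.000501 nm
lambda' = 0.0161 + 0.000501
= 0.016601 nm

0.016601


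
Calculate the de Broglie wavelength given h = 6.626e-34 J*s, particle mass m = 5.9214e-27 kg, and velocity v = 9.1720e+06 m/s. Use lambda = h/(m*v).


lambda = h / (m * v)
= 6.626e-34 / (5.9214e-27 * 9.1720e+06)
= 6.626e-34 / 5.4311e-20
= 1.2200e-14 m

1.2200e-14


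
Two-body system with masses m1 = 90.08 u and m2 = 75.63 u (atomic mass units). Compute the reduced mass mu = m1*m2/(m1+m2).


mu = m1 * m2 / (m1 + m2)
= 90.08 * 75.63 / (90.08 + 75.63)
= 6812.7504 / 165.71
= 41.1125 u

41.1125


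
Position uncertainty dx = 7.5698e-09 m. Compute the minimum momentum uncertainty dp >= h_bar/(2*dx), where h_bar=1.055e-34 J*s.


dp = h_bar / (2 * dx)
= 1.055e-34 / (2 * 7.5698e-09)
= 1.055e-34 / 1.5140e-08
= 6.9685e-27 kg*m/s

6.9685e-27


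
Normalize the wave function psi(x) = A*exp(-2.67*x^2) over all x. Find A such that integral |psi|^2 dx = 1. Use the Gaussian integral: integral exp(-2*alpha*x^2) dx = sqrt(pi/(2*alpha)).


integral |psi|^2 dx = A^2 * sqrt(pi/(2*alpha)) = 1
A^2 = sqrt(2*alpha/pi)
= sqrt(2 * 2.67 / pi)
= 1.303754
A = sqrt(1.303754)
= 1.1418

1.1418


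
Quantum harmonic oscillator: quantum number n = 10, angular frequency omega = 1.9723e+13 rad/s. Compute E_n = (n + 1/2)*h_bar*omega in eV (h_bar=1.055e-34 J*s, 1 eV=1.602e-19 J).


E = (n + 1/2) * h_bar * omega
= (10 + 0.5) * 1.055e-34 * 1.9723e+13
= 10.5 * 2.0808e-21
= 2.1848e-20 J
= 0.1364 eV

0.1364


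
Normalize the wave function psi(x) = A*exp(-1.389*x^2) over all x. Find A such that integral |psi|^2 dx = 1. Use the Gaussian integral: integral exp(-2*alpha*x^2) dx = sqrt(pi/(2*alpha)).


integral |psi|^2 dx = A^2 * sqrt(pi/(2*alpha)) = 1
A^2 = sqrt(2*alpha/pi)
= sqrt(2 * 1.389 / pi)
= 0.940354
A = sqrt(0.940354)
= 0.9697

0.9697


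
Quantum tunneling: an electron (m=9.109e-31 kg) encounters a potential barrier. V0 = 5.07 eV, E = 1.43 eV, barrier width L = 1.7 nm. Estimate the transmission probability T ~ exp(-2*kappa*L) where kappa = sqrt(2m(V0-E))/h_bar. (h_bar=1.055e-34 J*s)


V0 - E = 3.64 eV = 5.8313e-19 J
kappa = sqrt(2 * m * (V0-E)) / h_bar
= sqrt(2 * 9.109e-31 * 5.8313e-19) / 1.055e-34
= 9.7697e+09 /m
2*kappa*L = 2 * 9.7697e+09 * 1.7e-9
= 33.2169
T = exp(-33.2169) = 3.750551e-15

3.750551e-15


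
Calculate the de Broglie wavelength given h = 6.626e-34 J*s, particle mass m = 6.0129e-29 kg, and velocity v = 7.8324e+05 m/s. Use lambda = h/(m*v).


lambda = h / (m * v)
= 6.626e-34 / (6.0129e-29 * 7.8324e+05)
= 6.626e-34 / 4.7095e-23
= 1.4069e-11 m

1.4069e-11


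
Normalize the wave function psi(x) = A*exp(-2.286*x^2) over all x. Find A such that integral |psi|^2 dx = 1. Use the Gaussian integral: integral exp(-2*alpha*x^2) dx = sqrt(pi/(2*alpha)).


integral |psi|^2 dx = A^2 * sqrt(pi/(2*alpha)) = 1
A^2 = sqrt(2*alpha/pi)
= sqrt(2 * 2.286 / pi)
= 1.206363
A = sqrt(1.206363)
= 1.0983

1.0983


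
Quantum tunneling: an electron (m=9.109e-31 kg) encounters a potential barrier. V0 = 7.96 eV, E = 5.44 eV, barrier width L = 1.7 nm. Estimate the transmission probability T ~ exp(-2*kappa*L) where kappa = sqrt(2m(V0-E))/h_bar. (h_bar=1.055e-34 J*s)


V0 - E = 2.52 eV = 4.0370e-19 J
kappa = sqrt(2 * m * (V0-E)) / h_bar
= sqrt(2 * 9.109e-31 * 4.0370e-19) / 1.055e-34
= 8.1289e+09 /m
2*kappa*L = 2 * 8.1289e+09 * 1.7e-9
= 27.6381
T = exp(-27.6381) = 9.929367e-13

9.929367e-13


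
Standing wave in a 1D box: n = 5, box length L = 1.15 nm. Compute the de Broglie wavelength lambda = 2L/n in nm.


lambda = 2L / n
= 2 * 1.15 / 5
= 2.3 / 5
= 0.46 nm

0.46


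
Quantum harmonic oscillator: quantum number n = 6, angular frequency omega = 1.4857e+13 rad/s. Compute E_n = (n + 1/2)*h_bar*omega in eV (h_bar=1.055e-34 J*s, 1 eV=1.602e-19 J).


E = (n + 1/2) * h_bar * omega
= (6 + 0.5) * 1.055e-34 * 1.4857e+13
= 6.5 * 1.5674e-21
= 1.0188e-20 J
= 0.0636 eV

0.0636


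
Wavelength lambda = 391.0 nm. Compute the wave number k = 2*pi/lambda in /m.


k = 2 * pi / lambda
= 6.2832 / (391.0e-9)
= 6.2832 / 3.9100e-07
= 1.6070e+07 /m

1.6070e+07


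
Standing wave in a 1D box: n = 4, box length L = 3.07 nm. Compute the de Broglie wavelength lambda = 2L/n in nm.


lambda = 2L / n
= 2 * 3.07 / 4
= 6.14 / 4
= 1.535 nm

1.535


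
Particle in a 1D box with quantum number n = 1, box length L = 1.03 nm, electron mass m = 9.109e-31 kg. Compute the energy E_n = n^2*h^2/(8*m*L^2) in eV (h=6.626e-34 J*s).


E = n^2 * h^2 / (8 * m * L^2)
= 1^2 * (6.626e-34)^2 / (8 * 9.109e-31 * (1.03e-9)^2)
= 1 * 4.3904e-67 / (8 * 9.109e-31 * 1.0609e-18)
= 5.6789e-20 J
= 0.3545 eV

0.3545


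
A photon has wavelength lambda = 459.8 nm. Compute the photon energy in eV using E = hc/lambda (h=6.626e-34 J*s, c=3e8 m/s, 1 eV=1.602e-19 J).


E = hc / lambda
= (6.626e-34)(3e8) / (459.8e-9)
= 1.9878e-25 / 4.5980e-07
= 4.3232e-19 J
Converting to eV: 4.3232e-19 / 1.602e-19
= 2.6986 eV

2.6986


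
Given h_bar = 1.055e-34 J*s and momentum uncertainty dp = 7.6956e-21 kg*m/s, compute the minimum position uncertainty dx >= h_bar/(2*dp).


dx = h_bar / (2 * dp)
= 1.055e-34 / (2 * 7.6956e-21)
= 1.055e-34 / 1.5391e-20
= 6.8546e-15 m

6.8546e-15


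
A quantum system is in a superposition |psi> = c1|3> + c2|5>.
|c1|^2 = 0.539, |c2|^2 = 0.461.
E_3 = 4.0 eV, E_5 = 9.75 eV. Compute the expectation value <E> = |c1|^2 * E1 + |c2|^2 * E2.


<E> = |c1|^2 * E1 + |c2|^2 * E2
= 0.539 * 4.0 + 0.461 * 9.75
= 2.156 + 4.4947
= 6.6508 eV

6.6508


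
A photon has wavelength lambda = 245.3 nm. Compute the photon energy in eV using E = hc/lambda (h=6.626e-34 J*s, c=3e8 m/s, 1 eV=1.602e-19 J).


E = hc / lambda
= (6.626e-34)(3e8) / (245.3e-9)
= 1.9878e-25 / 2.4530e-07
= 8.1035e-19 J
Converting to eV: 8.1035e-19 / 1.602e-19
= 5.0584 eV

5.0584


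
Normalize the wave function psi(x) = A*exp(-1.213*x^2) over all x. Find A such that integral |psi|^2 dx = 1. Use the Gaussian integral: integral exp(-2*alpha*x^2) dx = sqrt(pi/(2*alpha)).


integral |psi|^2 dx = A^2 * sqrt(pi/(2*alpha)) = 1
A^2 = sqrt(2*alpha/pi)
= sqrt(2 * 1.213 / pi)
= 0.87876
A = sqrt(0.87876)
= 0.9374

0.9374


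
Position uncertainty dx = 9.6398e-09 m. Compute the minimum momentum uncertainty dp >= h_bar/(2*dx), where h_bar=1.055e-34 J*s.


dp = h_bar / (2 * dx)
= 1.055e-34 / (2 * 9.6398e-09)
= 1.055e-34 / 1.9280e-08
= 5.4721e-27 kg*m/s

5.4721e-27


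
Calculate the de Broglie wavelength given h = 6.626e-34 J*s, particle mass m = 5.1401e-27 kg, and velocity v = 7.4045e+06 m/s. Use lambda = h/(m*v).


lambda = h / (m * v)
= 6.626e-34 / (5.1401e-27 * 7.4045e+06)
= 6.626e-34 / 3.8060e-20
= 1.7409e-14 m

1.7409e-14


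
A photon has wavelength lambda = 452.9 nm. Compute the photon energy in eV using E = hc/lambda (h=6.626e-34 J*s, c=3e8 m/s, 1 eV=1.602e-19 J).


E = hc / lambda
= (6.626e-34)(3e8) / (452.9e-9)
= 1.9878e-25 / 4.5290e-07
= 4.3890e-19 J
Converting to eV: 4.3890e-19 / 1.602e-19
= 2.7397 eV

2.7397


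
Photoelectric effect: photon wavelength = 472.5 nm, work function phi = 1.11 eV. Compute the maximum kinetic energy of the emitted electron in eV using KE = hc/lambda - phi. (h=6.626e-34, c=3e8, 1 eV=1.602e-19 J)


E_photon = hc / lambda
= (6.626e-34)(3e8) / (472.5e-9)
= 4.2070e-19 J
= 2.6261 eV
KE = E_photon - phi
= 2.6261 - 1.11
= 1.5161 eV

1.5161


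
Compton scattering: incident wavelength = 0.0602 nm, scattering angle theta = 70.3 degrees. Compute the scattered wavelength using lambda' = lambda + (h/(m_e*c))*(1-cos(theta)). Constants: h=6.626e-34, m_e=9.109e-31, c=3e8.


Compton wavelength: h/(m_e*c) = 2.4247e-12 m
d_lambda = 2.4247e-12 * (1 - cos(70.3 deg))
= 2.4247e-12 * 0.662905
= 1.6074e-12 m = 0.001607 nm
lambda' = 0.0602 + 0.001607
= 0.061807 nm

0.061807


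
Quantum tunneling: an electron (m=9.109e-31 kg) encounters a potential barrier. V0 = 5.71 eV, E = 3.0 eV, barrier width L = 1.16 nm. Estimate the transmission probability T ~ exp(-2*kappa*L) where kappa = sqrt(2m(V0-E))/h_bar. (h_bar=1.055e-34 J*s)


V0 - E = 2.71 eV = 4.3414e-19 J
kappa = sqrt(2 * m * (V0-E)) / h_bar
= sqrt(2 * 9.109e-31 * 4.3414e-19) / 1.055e-34
= 8.4297e+09 /m
2*kappa*L = 2 * 8.4297e+09 * 1.16e-9
= 19.557
T = exp(-19.557) = 3.210050e-09

3.210050e-09


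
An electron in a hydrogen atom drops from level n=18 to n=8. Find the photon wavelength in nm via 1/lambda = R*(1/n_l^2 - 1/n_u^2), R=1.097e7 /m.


1/lambda = R * (1/n_l^2 - 1/n_u^2)
= 1.097e7 * (1/8^2 - 1/18^2)
= 1.097e7 * (0.015625 - 0.003086)
= 1.097e7 * 0.012539
= 1.3755e+05 /m
lambda = 1 / 1.3755e+05 = 7270.1774 nm

7270.1774


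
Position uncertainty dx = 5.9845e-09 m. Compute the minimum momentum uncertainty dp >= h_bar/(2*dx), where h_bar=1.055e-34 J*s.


dp = h_bar / (2 * dx)
= 1.055e-34 / (2 * 5.9845e-09)
= 1.055e-34 / 1.1969e-08
= 8.8144e-27 kg*m/s

8.8144e-27


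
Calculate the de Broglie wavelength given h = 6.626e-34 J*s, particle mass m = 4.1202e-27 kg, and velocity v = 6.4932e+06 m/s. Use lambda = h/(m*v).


lambda = h / (m * v)
= 6.626e-34 / (4.1202e-27 * 6.4932e+06)
= 6.626e-34 / 2.6753e-20
= 2.4767e-14 m

2.4767e-14


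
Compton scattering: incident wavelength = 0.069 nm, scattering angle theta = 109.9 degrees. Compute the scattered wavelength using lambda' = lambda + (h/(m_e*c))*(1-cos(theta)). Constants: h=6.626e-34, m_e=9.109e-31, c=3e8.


Compton wavelength: h/(m_e*c) = 2.4247e-12 m
d_lambda = 2.4247e-12 * (1 - cos(109.9 deg))
= 2.4247e-12 * 1.34038
= 3.2500e-12 m = 0.00325 nm
lambda' = 0.069 + 0.00325
= 0.07225 nm

0.07225


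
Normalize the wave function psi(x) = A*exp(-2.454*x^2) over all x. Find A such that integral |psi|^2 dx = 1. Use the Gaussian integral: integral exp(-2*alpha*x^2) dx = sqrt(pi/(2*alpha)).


integral |psi|^2 dx = A^2 * sqrt(pi/(2*alpha)) = 1
A^2 = sqrt(2*alpha/pi)
= sqrt(2 * 2.454 / pi)
= 1.249906
A = sqrt(1.249906)
= 1.118

1.118


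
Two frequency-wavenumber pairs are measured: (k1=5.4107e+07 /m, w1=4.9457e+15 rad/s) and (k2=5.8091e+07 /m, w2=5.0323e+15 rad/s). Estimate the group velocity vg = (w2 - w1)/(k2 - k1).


vg = (w2 - w1) / (k2 - k1)
= (5.0323e+15 - 4.9457e+15) / (5.8091e+07 - 5.4107e+07)
= 8.6600e+13 / 3.9840e+06
= 2.1737e+07 m/s

2.1737e+07


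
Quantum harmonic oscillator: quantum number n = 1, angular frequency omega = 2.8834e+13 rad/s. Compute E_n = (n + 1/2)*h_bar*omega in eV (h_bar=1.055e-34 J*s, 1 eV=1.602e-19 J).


E = (n + 1/2) * h_bar * omega
= (1 + 0.5) * 1.055e-34 * 2.8834e+13
= 1.5 * 3.0420e-21
= 4.5630e-21 J
= 0.0285 eV

0.0285


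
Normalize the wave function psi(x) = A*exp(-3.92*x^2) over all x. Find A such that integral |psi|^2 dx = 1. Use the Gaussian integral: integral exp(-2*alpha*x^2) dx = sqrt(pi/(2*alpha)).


integral |psi|^2 dx = A^2 * sqrt(pi/(2*alpha)) = 1
A^2 = sqrt(2*alpha/pi)
= sqrt(2 * 3.92 / pi)
= 1.579731
A = sqrt(1.579731)
= 1.2569

1.2569


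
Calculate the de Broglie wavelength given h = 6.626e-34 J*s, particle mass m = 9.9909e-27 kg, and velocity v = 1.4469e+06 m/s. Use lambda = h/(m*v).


lambda = h / (m * v)
= 6.626e-34 / (9.9909e-27 * 1.4469e+06)
= 6.626e-34 / 1.4456e-20
= 4.5836e-14 m

4.5836e-14


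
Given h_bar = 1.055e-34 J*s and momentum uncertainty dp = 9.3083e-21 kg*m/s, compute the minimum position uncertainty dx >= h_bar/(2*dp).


dx = h_bar / (2 * dp)
= 1.055e-34 / (2 * 9.3083e-21)
= 1.055e-34 / 1.8617e-20
= 5.6670e-15 m

5.6670e-15


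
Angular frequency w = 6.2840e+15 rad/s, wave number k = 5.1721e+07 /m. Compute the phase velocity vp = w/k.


vp = w / k
= 6.2840e+15 / 5.1721e+07
= 1.2150e+08 m/s

1.2150e+08


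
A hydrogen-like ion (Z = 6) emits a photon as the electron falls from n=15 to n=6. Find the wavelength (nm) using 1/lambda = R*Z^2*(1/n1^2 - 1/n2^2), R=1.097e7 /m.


1/lambda = R * Z^2 * (1/n1^2 - 1/n2^2)
= 1.097e7 * 6^2 * (1/6^2 - 1/15^2)
= 1.097e7 * 36 * (0.027778 - 0.004444)
= 9.2148e+06 /m
lambda = 1 / 9.2148e+06
= 108.5211 nm

108.5211


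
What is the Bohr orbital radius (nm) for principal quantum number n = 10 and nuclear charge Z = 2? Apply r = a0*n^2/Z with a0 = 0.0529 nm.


r = a0 * n^2 / Z
= 0.0529 * 10^2 / 2
= 0.0529 * 100 / 2
= 2.645 nm

2.645


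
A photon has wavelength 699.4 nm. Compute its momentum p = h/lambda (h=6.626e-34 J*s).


p = h / lambda
= 6.626e-34 / (699.4e-9)
= 6.626e-34 / 6.9940e-07
= 9.4738e-28 kg*m/s

9.4738e-28


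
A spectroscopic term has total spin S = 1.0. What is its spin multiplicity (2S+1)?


Spin multiplicity = 2S + 1
= 2 * 1.0 + 1
= 2.0 + 1
= 3

3


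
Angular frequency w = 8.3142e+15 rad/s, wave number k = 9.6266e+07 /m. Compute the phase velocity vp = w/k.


vp = w / k
= 8.3142e+15 / 9.6266e+07
= 8.6367e+07 m/s

8.6367e+07


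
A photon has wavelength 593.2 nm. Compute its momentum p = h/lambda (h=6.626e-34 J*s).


p = h / lambda
= 6.626e-34 / (593.2e-9)
= 6.626e-34 / 5.9320e-07
= 1.1170e-27 kg*m/s

1.1170e-27


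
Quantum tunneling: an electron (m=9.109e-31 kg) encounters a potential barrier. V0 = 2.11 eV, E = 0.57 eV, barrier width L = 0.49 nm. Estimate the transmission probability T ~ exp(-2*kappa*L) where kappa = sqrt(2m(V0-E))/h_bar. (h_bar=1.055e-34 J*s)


V0 - E = 1.54 eV = 2.4671e-19 J
kappa = sqrt(2 * m * (V0-E)) / h_bar
= sqrt(2 * 9.109e-31 * 2.4671e-19) / 1.055e-34
= 6.3546e+09 /m
2*kappa*L = 2 * 6.3546e+09 * 0.49e-9
= 6.2275
T = exp(-6.2275) = 1.974329e-03

1.974329e-03


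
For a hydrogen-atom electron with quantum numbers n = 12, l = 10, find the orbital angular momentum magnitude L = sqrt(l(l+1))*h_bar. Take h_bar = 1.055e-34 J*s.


L = sqrt(l*(l+1)) * h_bar
= sqrt(10 * 11) * 1.055e-34
= sqrt(110) * 1.055e-34
= 10.4881 * 1.055e-34
= 1.1065e-33 J*s

1.1065e-33


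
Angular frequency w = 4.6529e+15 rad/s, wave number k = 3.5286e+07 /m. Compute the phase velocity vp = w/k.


vp = w / k
= 4.6529e+15 / 3.5286e+07
= 1.3186e+08 m/s

1.3186e+08


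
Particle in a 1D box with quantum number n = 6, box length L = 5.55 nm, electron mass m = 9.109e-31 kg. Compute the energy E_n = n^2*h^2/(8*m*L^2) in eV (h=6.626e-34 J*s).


E = n^2 * h^2 / (8 * m * L^2)
= 6^2 * (6.626e-34)^2 / (8 * 9.109e-31 * (5.55e-9)^2)
= 36 * 4.3904e-67 / (8 * 9.109e-31 * 3.0803e-17)
= 7.0414e-20 J
= 0.4395 eV

0.4395


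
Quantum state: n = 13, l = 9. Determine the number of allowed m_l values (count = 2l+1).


m_l ranges from -l to +l in integer steps
So m_l goes from -9 to +9
Count = 2l + 1 = 2*9 + 1
= 19

19


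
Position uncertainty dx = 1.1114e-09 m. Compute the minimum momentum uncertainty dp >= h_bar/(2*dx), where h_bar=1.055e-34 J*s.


dp = h_bar / (2 * dx)
= 1.055e-34 / (2 * 1.1114e-09)
= 1.055e-34 / 2.2228e-09
= 4.7463e-26 kg*m/s

4.7463e-26


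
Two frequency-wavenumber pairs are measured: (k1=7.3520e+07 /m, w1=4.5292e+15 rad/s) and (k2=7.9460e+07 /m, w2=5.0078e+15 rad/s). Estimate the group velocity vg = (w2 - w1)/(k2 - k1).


vg = (w2 - w1) / (k2 - k1)
= (5.0078e+15 - 4.5292e+15) / (7.9460e+07 - 7.3520e+07)
= 4.7860e+14 / 5.9400e+06
= 8.0572e+07 m/s

8.0572e+07


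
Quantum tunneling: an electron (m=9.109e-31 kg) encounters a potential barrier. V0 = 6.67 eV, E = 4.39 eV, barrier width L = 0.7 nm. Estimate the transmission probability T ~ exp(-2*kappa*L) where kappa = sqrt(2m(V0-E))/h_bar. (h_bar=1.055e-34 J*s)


V0 - E = 2.28 eV = 3.6526e-19 J
kappa = sqrt(2 * m * (V0-E)) / h_bar
= sqrt(2 * 9.109e-31 * 3.6526e-19) / 1.055e-34
= 7.7321e+09 /m
2*kappa*L = 2 * 7.7321e+09 * 0.7e-9
= 10.8249
T = exp(-10.8249) = 1.989747e-05

1.989747e-05


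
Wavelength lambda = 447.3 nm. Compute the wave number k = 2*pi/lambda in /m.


k = 2 * pi / lambda
= 6.2832 / (447.3e-9)
= 6.2832 / 4.4730e-07
= 1.4047e+07 /m

1.4047e+07


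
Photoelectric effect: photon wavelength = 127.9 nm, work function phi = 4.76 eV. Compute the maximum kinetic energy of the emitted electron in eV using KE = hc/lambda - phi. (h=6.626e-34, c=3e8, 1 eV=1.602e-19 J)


E_photon = hc / lambda
= (6.626e-34)(3e8) / (127.9e-9)
= 1.5542e-18 J
= 9.7015 eV
KE = E_photon - phi
= 9.7015 - 4.76
= 4.9415 eV

4.9415


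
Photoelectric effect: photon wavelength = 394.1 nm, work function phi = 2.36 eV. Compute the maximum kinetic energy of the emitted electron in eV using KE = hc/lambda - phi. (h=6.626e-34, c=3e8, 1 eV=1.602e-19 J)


E_photon = hc / lambda
= (6.626e-34)(3e8) / (394.1e-9)
= 5.0439e-19 J
= 3.1485 eV
KE = E_photon - phi
= 3.1485 - 2.36
= 0.7885 eV

0.7885


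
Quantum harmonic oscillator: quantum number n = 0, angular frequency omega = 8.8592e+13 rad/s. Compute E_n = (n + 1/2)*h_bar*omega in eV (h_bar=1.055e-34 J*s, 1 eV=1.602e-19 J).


E = (n + 1/2) * h_bar * omega
= (0 + 0.5) * 1.055e-34 * 8.8592e+13
= 0.5 * 9.3465e-21
= 4.6732e-21 J
= 0.0292 eV

0.0292


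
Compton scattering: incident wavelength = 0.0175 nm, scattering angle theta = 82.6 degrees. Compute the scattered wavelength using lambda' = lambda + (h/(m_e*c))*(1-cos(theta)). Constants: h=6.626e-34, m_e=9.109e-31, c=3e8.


Compton wavelength: h/(m_e*c) = 2.4247e-12 m
d_lambda = 2.4247e-12 * (1 - cos(82.6 deg))
= 2.4247e-12 * 0.871204
= 2.1124e-12 m = 0.002112 nm
lambda' = 0.0175 + 0.002112
= 0.019612 nm

0.019612


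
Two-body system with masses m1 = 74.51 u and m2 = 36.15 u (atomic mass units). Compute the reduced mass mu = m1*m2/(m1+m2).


mu = m1 * m2 / (m1 + m2)
= 74.51 * 36.15 / (74.51 + 36.15)
= 2693.5365 / 110.66
= 24.3407 u

24.3407


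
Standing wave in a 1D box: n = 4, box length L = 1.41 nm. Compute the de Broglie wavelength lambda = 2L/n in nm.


lambda = 2L / n
= 2 * 1.41 / 4
= 2.82 / 4
= 0.705 nm

0.705


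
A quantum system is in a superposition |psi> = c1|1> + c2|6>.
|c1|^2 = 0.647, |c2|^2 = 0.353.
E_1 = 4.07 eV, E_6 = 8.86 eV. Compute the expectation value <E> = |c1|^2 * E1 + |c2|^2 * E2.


<E> = |c1|^2 * E1 + |c2|^2 * E2
= 0.647 * 4.07 + 0.353 * 8.86
= 2.6333 + 3.1276
= 5.7609 eV

5.7609


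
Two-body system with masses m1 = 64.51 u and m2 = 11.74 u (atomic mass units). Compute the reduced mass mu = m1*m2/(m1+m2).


mu = m1 * m2 / (m1 + m2)
= 64.51 * 11.74 / (64.51 + 11.74)
= 757.3474 / 76.25
= 9.9324 u

9.9324


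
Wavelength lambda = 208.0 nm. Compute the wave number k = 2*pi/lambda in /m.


k = 2 * pi / lambda
= 6.2832 / (208.0e-9)
= 6.2832 / 2.0800e-07
= 3.0208e+07 /m

3.0208e+07


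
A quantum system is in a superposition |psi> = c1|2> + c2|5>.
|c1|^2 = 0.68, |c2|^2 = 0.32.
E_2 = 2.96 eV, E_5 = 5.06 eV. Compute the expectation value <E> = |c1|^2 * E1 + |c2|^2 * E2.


<E> = |c1|^2 * E1 + |c2|^2 * E2
= 0.68 * 2.96 + 0.32 * 5.06
= 2.0128 + 1.6192
= 3.632 eV

3.632


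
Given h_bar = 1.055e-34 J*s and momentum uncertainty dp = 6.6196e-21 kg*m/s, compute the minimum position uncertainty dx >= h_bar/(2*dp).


dx = h_bar / (2 * dp)
= 1.055e-34 / (2 * 6.6196e-21)
= 1.055e-34 / 1.3239e-20
= 7.9688e-15 m

7.9688e-15


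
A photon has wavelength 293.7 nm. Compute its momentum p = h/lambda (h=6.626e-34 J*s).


p = h / lambda
= 6.626e-34 / (293.7e-9)
= 6.626e-34 / 2.9370e-07
= 2.2560e-27 kg*m/s

2.2560e-27


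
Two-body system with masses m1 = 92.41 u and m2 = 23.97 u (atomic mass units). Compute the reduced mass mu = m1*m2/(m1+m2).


mu = m1 * m2 / (m1 + m2)
= 92.41 * 23.97 / (92.41 + 23.97)
= 2215.0677 / 116.38
= 19.0331 u

19.0331


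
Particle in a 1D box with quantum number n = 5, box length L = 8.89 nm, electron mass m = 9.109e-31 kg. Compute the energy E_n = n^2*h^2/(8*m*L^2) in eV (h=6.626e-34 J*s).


E = n^2 * h^2 / (8 * m * L^2)
= 5^2 * (6.626e-34)^2 / (8 * 9.109e-31 * (8.89e-9)^2)
= 25 * 4.3904e-67 / (8 * 9.109e-31 * 7.9032e-17)
= 1.9058e-20 J
= 0.119 eV

0.119


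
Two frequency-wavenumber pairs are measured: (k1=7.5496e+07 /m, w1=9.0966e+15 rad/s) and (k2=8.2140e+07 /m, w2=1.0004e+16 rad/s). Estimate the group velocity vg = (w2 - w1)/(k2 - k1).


vg = (w2 - w1) / (k2 - k1)
= (1.0004e+16 - 9.0966e+15) / (8.2140e+07 - 7.5496e+07)
= 9.0740e+14 / 6.6440e+06
= 1.3657e+08 m/s

1.3657e+08


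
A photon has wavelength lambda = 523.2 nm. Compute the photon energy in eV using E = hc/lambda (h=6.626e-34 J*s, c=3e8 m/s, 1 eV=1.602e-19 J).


E = hc / lambda
= (6.626e-34)(3e8) / (523.2e-9)
= 1.9878e-25 / 5.2320e-07
= 3.7993e-19 J
Converting to eV: 3.7993e-19 / 1.602e-19
= 2.3716 eV

2.3716


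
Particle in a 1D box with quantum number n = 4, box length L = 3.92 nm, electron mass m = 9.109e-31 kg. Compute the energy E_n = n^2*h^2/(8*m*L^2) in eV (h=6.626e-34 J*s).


E = n^2 * h^2 / (8 * m * L^2)
= 4^2 * (6.626e-34)^2 / (8 * 9.109e-31 * (3.92e-9)^2)
= 16 * 4.3904e-67 / (8 * 9.109e-31 * 1.5366e-17)
= 6.2732e-20 J
= 0.3916 eV

0.3916


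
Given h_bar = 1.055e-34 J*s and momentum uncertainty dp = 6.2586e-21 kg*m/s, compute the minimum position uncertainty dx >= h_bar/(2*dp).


dx = h_bar / (2 * dp)
= 1.055e-34 / (2 * 6.2586e-21)
= 1.055e-34 / 1.2517e-20
= 8.4284e-15 m

8.4284e-15


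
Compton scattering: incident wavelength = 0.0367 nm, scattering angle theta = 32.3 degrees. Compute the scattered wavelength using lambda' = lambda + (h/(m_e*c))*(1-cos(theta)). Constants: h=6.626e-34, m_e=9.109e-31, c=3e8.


Compton wavelength: h/(m_e*c) = 2.4247e-12 m
d_lambda = 2.4247e-12 * (1 - cos(32.3 deg))
= 2.4247e-12 * 0.154738
= 3.7519e-13 m = 0.000375 nm
lambda' = 0.0367 + 0.000375
= 0.037075 nm

0.037075


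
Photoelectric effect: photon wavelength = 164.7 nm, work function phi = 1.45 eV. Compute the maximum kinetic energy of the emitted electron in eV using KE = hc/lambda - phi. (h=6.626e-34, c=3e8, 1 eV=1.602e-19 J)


E_photon = hc / lambda
= (6.626e-34)(3e8) / (164.7e-9)
= 1.2069e-18 J
= 7.5338 eV
KE = E_photon - phi
= 7.5338 - 1.45
= 6.0838 eV

6.0838


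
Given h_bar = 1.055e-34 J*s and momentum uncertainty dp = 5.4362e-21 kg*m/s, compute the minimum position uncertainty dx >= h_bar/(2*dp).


dx = h_bar / (2 * dp)
= 1.055e-34 / (2 * 5.4362e-21)
= 1.055e-34 / 1.0872e-20
= 9.7035e-15 m

9.7035e-15


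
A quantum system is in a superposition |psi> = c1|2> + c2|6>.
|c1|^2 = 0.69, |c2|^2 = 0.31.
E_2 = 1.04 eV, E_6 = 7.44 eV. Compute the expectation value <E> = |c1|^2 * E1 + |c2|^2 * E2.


<E> = |c1|^2 * E1 + |c2|^2 * E2
= 0.69 * 1.04 + 0.31 * 7.44
= 0.7176 + 2.3064
= 3.024 eV

3.024


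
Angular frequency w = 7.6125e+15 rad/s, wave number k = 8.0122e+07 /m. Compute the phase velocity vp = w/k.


vp = w / k
= 7.6125e+15 / 8.0122e+07
= 9.5011e+07 m/s

9.5011e+07


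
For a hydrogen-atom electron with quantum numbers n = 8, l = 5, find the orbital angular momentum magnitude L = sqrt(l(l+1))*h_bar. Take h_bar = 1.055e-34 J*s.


L = sqrt(l*(l+1)) * h_bar
= sqrt(5 * 6) * 1.055e-34
= sqrt(30) * 1.055e-34
= 5.4772 * 1.055e-34
= 5.7785e-34 J*s

5.7785e-34


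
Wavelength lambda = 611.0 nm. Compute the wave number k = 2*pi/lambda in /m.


k = 2 * pi / lambda
= 6.2832 / (611.0e-9)
= 6.2832 / 6.1100e-07
= 1.0283e+07 /m

1.0283e+07


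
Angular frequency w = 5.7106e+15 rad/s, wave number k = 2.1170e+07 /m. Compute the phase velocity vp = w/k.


vp = w / k
= 5.7106e+15 / 2.1170e+07
= 2.6975e+08 m/s

2.6975e+08


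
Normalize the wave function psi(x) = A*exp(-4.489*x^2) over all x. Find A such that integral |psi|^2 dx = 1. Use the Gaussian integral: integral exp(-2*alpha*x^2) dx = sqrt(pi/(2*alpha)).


integral |psi|^2 dx = A^2 * sqrt(pi/(2*alpha)) = 1
A^2 = sqrt(2*alpha/pi)
= sqrt(2 * 4.489 / pi)
= 1.690499
A = sqrt(1.690499)
= 1.3002

1.3002


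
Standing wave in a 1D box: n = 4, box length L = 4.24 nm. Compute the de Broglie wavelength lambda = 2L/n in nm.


lambda = 2L / n
= 2 * 4.24 / 4
= 8.48 / 4
= 2.12 nm

2.12


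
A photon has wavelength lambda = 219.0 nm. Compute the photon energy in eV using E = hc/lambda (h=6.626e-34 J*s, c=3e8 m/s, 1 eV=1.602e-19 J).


E = hc / lambda
= (6.626e-34)(3e8) / (219.0e-9)
= 1.9878e-25 / 2.1900e-07
= 9.0767e-19 J
Converting to eV: 9.0767e-19 / 1.602e-19
= 5.6659 eV

5.6659


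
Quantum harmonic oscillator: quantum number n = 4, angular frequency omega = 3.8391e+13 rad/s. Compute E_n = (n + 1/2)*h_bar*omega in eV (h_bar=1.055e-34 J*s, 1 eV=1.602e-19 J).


E = (n + 1/2) * h_bar * omega
= (4 + 0.5) * 1.055e-34 * 3.8391e+13
= 4.5 * 4.0503e-21
= 1.8226e-20 J
= 0.1138 eV

0.1138


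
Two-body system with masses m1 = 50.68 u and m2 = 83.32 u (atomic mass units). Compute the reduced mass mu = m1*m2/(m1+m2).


mu = m1 * m2 / (m1 + m2)
= 50.68 * 83.32 / (50.68 + 83.32)
= 4222.6576 / 134.0
= 31.5124 u

31.5124


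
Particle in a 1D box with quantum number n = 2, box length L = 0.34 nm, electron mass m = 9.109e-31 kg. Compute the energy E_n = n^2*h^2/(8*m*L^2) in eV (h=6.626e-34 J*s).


E = n^2 * h^2 / (8 * m * L^2)
= 2^2 * (6.626e-34)^2 / (8 * 9.109e-31 * (0.34e-9)^2)
= 4 * 4.3904e-67 / (8 * 9.109e-31 * 1.1560e-19)
= 2.0847e-18 J
= 13.0131 eV

13.0131


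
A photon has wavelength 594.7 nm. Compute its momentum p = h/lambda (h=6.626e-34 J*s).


p = h / lambda
= 6.626e-34 / (594.7e-9)
= 6.626e-34 / 5.9470e-07
= 1.1142e-27 kg*m/s

1.1142e-27


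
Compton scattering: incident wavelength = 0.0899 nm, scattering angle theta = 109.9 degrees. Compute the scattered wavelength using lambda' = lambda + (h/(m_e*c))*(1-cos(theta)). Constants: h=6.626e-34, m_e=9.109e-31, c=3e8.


Compton wavelength: h/(m_e*c) = 2.4247e-12 m
d_lambda = 2.4247e-12 * (1 - cos(109.9 deg))
= 2.4247e-12 * 1.34038
= 3.2500e-12 m = 0.00325 nm
lambda' = 0.0899 + 0.00325
= 0.09315 nm

0.09315


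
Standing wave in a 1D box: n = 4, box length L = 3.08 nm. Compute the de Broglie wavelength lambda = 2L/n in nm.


lambda = 2L / n
= 2 * 3.08 / 4
= 6.16 / 4
= 1.54 nm

1.54


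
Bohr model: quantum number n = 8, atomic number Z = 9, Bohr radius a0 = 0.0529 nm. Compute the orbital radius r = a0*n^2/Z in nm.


r = a0 * n^2 / Z
= 0.0529 * 8^2 / 9
= 0.0529 * 64 / 9
= 0.3762 nm

0.3762


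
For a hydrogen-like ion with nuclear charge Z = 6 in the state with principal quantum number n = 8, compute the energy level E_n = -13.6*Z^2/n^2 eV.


E_n = -13.6 * Z^2 / n^2
= -13.6 * 6^2 / 8^2
= -13.6 * 36 / 64
= -7.65 eV

-7.65


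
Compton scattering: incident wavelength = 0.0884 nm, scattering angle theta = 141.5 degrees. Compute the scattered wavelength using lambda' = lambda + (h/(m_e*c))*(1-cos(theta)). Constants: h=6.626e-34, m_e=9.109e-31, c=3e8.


Compton wavelength: h/(m_e*c) = 2.4247e-12 m
d_lambda = 2.4247e-12 * (1 - cos(141.5 deg))
= 2.4247e-12 * 1.782608
= 4.3223e-12 m = 0.004322 nm
lambda' = 0.0884 + 0.004322
= 0.092722 nm

0.092722


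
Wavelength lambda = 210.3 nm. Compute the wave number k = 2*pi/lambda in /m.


k = 2 * pi / lambda
= 6.2832 / (210.3e-9)
= 6.2832 / 2.1030e-07
= 2.9877e+07 /m

2.9877e+07


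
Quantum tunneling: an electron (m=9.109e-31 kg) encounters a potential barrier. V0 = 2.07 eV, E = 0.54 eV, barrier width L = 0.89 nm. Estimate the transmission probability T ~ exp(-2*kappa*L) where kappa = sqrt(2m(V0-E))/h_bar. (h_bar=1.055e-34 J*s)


V0 - E = 1.53 eV = 2.4511e-19 J
kappa = sqrt(2 * m * (V0-E)) / h_bar
= sqrt(2 * 9.109e-31 * 2.4511e-19) / 1.055e-34
= 6.3340e+09 /m
2*kappa*L = 2 * 6.3340e+09 * 0.89e-9
= 11.2744
T = exp(-11.2744) = 1.269329e-05

1.269329e-05


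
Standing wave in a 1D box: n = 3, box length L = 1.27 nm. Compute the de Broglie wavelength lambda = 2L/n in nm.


lambda = 2L / n
= 2 * 1.27 / 3
= 2.54 / 3
= 0.8467 nm

0.8467


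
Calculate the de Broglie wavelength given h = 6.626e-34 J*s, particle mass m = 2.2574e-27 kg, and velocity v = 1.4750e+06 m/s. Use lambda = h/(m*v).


lambda = h / (m * v)
= 6.626e-34 / (2.2574e-27 * 1.4750e+06)
= 6.626e-34 / 3.3297e-21
= 1.9900e-13 m

1.9900e-13


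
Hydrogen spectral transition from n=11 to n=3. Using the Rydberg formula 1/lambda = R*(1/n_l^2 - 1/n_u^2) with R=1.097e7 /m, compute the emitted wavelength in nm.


1/lambda = R * (1/n_l^2 - 1/n_u^2)
= 1.097e7 * (1/3^2 - 1/11^2)
= 1.097e7 * (0.111111 - 0.008264)
= 1.097e7 * 0.102847
= 1.1282e+06 /m
lambda = 1 / 1.1282e+06 = 886.3459 nm

886.3459


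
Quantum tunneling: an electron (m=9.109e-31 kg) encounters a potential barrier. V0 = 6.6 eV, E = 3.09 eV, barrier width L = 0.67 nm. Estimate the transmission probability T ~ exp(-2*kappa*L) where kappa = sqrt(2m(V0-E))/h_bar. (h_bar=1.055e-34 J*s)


V0 - E = 3.51 eV = 5.6230e-19 J
kappa = sqrt(2 * m * (V0-E)) / h_bar
= sqrt(2 * 9.109e-31 * 5.6230e-19) / 1.055e-34
= 9.5936e+09 /m
2*kappa*L = 2 * 9.5936e+09 * 0.67e-9
= 12.8555
T = exp(-12.8555) = 2.611838e-06

2.611838e-06


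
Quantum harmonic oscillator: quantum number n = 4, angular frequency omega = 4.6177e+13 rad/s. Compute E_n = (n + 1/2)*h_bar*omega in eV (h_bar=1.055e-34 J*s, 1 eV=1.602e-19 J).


E = (n + 1/2) * h_bar * omega
= (4 + 0.5) * 1.055e-34 * 4.6177e+13
= 4.5 * 4.8717e-21
= 2.1923e-20 J
= 0.1368 eV

0.1368


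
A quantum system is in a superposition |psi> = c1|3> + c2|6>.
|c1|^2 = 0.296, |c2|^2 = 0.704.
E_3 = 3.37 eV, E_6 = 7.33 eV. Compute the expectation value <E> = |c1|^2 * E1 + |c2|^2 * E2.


<E> = |c1|^2 * E1 + |c2|^2 * E2
= 0.296 * 3.37 + 0.704 * 7.33
= 0.9975 + 5.1603
= 6.1578 eV

6.1578


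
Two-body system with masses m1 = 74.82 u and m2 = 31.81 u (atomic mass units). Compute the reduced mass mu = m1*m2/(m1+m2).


mu = m1 * m2 / (m1 + m2)
= 74.82 * 31.81 / (74.82 + 31.81)
= 2380.0242 / 106.63
= 22.3204 u

22.3204


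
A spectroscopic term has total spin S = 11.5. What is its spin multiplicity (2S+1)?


Spin multiplicity = 2S + 1
= 2 * 11.5 + 1
= 23.0 + 1
= 24

24


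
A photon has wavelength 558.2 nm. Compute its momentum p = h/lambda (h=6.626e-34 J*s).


p = h / lambda
= 6.626e-34 / (558.2e-9)
= 6.626e-34 / 5.5820e-07
= 1.1870e-27 kg*m/s

1.1870e-27


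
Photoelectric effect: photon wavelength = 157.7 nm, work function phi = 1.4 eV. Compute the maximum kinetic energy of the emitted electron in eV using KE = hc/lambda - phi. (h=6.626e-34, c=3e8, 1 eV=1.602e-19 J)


E_photon = hc / lambda
= (6.626e-34)(3e8) / (157.7e-9)
= 1.2605e-18 J
= 7.8683 eV
KE = E_photon - phi
= 7.8683 - 1.4
= 6.4683 eV

6.4683


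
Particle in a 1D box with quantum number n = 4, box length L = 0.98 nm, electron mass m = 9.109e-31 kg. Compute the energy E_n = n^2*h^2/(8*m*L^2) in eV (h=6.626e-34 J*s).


E = n^2 * h^2 / (8 * m * L^2)
= 4^2 * (6.626e-34)^2 / (8 * 9.109e-31 * (0.98e-9)^2)
= 16 * 4.3904e-67 / (8 * 9.109e-31 * 9.6040e-19)
= 1.0037e-18 J
= 6.2654 eV

6.2654


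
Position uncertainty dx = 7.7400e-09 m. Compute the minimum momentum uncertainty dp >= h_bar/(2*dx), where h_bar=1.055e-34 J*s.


dp = h_bar / (2 * dx)
= 1.055e-34 / (2 * 7.7400e-09)
= 1.055e-34 / 1.5480e-08
= 6.8152e-27 kg*m/s

6.8152e-27


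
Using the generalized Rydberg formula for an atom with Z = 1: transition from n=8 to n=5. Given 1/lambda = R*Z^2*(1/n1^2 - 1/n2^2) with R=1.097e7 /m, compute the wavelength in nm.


1/lambda = R * Z^2 * (1/n1^2 - 1/n2^2)
= 1.097e7 * 1^2 * (1/5^2 - 1/8^2)
= 1.097e7 * 1 * (0.04 - 0.015625)
= 2.6739e+05 /m
lambda = 1 / 2.6739e+05
= 3739.8032 nm

3739.8032


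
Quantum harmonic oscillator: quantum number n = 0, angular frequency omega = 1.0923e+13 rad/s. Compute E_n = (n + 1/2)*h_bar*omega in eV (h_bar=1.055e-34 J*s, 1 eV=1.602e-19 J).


E = (n + 1/2) * h_bar * omega
= (0 + 0.5) * 1.055e-34 * 1.0923e+13
= 0.5 * 1.1524e-21
= 5.7619e-22 J
= 0.0036 eV

0.0036


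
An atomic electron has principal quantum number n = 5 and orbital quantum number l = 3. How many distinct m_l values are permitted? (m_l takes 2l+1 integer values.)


m_l ranges from -l to +l in integer steps
So m_l goes from -3 to +3
Count = 2l + 1 = 2*3 + 1
= 7

7


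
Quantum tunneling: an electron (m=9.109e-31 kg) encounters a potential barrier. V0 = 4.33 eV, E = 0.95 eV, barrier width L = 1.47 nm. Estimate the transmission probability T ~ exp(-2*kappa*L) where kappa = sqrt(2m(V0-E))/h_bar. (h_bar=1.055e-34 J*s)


V0 - E = 3.38 eV = 5.4148e-19 J
kappa = sqrt(2 * m * (V0-E)) / h_bar
= sqrt(2 * 9.109e-31 * 5.4148e-19) / 1.055e-34
= 9.4143e+09 /m
2*kappa*L = 2 * 9.4143e+09 * 1.47e-9
= 27.678
T = exp(-27.678) = 9.541002e-13

9.541002e-13


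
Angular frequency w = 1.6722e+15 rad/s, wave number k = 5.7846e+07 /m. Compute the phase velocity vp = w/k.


vp = w / k
= 1.6722e+15 / 5.7846e+07
= 2.8908e+07 m/s

2.8908e+07


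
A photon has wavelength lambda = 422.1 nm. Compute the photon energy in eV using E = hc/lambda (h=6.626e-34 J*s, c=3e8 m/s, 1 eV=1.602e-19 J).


E = hc / lambda
= (6.626e-34)(3e8) / (422.1e-9)
= 1.9878e-25 / 4.2210e-07
= 4.7093e-19 J
Converting to eV: 4.7093e-19 / 1.602e-19
= 2.9396 eV

2.9396


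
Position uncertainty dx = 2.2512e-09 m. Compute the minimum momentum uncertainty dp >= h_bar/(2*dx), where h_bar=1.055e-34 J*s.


dp = h_bar / (2 * dx)
= 1.055e-34 / (2 * 2.2512e-09)
= 1.055e-34 / 4.5024e-09
= 2.3432e-26 kg*m/s

2.3432e-26


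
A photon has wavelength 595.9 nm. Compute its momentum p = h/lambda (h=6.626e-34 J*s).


p = h / lambda
= 6.626e-34 / (595.9e-9)
= 6.626e-34 / 5.9590e-07
= 1.1119e-27 kg*m/s

1.1119e-27


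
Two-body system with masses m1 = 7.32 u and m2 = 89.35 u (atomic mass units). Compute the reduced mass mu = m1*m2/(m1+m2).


mu = m1 * m2 / (m1 + m2)
= 7.32 * 89.35 / (7.32 + 89.35)
= 654.042 / 96.67
= 6.7657 u

6.7657


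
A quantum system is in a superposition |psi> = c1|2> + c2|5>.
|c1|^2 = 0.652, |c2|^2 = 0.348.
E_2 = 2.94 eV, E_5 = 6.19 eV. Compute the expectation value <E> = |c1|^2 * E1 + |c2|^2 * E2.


<E> = |c1|^2 * E1 + |c2|^2 * E2
= 0.652 * 2.94 + 0.348 * 6.19
= 1.9169 + 2.1541
= 4.071 eV

4.071


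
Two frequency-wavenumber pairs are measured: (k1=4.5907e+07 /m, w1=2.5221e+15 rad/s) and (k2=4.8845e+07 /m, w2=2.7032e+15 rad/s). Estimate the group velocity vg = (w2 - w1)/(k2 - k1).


vg = (w2 - w1) / (k2 - k1)
= (2.7032e+15 - 2.5221e+15) / (4.8845e+07 - 4.5907e+07)
= 1.8110e+14 / 2.9380e+06
= 6.1641e+07 m/s

6.1641e+07


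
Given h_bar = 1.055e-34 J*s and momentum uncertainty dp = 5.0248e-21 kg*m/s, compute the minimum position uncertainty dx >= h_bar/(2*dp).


dx = h_bar / (2 * dp)
= 1.055e-34 / (2 * 5.0248e-21)
= 1.055e-34 / 1.0050e-20
= 1.0498e-14 m

1.0498e-14


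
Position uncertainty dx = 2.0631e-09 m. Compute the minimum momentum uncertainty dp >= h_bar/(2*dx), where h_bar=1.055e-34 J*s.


dp = h_bar / (2 * dx)
= 1.055e-34 / (2 * 2.0631e-09)
= 1.055e-34 / 4.1262e-09
= 2.5568e-26 kg*m/s

2.5568e-26


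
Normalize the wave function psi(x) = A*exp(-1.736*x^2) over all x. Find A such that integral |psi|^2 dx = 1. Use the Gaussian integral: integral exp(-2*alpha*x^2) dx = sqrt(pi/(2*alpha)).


integral |psi|^2 dx = A^2 * sqrt(pi/(2*alpha)) = 1
A^2 = sqrt(2*alpha/pi)
= sqrt(2 * 1.736 / pi)
= 1.051272
A = sqrt(1.051272)
= 1.0253

1.0253
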